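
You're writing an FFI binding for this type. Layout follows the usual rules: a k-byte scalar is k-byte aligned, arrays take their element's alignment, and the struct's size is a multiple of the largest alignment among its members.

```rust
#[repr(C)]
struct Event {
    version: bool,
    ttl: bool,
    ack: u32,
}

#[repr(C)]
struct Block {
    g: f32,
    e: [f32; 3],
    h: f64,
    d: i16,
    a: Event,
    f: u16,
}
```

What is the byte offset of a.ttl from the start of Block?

Event: @0: version [1B, align 1] → 1; @1: ttl [1B, align 1] → 2; +2 pad (align 4); @4: ack [4B, align 4] → 8; size 8, align 4
@0: g [4B, align 4] → 4
@4: e [12B, align 4] → 16
@16: h [8B, align 8] → 24
@24: d [2B, align 2] → 26
+2 pad (align 4)
@28: a [8B, align 4] → 36
within Event: ttl at 1
28 + 1 = 29

29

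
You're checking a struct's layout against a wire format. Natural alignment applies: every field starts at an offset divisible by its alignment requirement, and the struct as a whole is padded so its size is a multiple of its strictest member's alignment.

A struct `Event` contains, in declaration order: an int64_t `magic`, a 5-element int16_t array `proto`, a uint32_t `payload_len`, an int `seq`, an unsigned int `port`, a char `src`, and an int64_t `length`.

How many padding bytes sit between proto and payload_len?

@0: magic [8B, align 8] → 8
@8: proto [10B, align 2] → 18
+2 pad (align 4)
@20: payload_len [4B, align 4] → 24

2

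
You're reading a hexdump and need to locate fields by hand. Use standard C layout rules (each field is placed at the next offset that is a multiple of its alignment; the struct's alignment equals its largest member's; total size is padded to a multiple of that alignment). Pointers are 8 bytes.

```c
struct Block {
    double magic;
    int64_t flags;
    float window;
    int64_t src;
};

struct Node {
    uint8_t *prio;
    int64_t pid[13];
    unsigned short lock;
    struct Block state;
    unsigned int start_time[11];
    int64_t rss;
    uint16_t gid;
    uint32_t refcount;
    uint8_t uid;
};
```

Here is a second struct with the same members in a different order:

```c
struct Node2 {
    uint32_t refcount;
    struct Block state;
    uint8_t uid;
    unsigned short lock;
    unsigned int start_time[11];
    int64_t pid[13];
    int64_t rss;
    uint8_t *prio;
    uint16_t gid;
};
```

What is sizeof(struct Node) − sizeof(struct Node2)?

Block: 0..8  magic  (8B, 8-aligned); 8..16  flags  (8B, 8-aligned); 16..20  window  (4B, 4-aligned); 20..24  -- padding (4B); 24..32  src  (8B, 8-aligned); sizeof = 32, alignof = 8
0..8  prio  (8B, 8-aligned)
8..112  pid  (104B, 8-aligned)
112..114  lock  (2B, 2-aligned)
114..120  -- padding (6B)
120..152  state  (32B, 8-aligned)
152..196  start_time  (44B, 4-aligned)
196..200  -- padding (4B)
200..208  rss  (8B, 8-aligned)
208..210  gid  (2B, 2-aligned)
210..212  -- padding (2B)
212..216  refcount  (4B, 4-aligned)
216..217  uid  (1B, 1-aligned)
217..224  -- tail padding (7B)
sizeof = 224, alignof = 8
— Node2 —
0..4  refcount  (4B, 4-aligned)
4..8  -- padding (4B)
8..40  state  (32B, 8-aligned)
40..41  uid  (1B, 1-aligned)
41..42  -- padding (1B)
42..44  lock  (2B, 2-aligned)
44..88  start_time  (44B, 4-aligned)
88..192  pid  (104B, 8-aligned)
192..200  rss  (8B, 8-aligned)
200..208  prio  (8B, 8-aligned)
208..210  gid  (2B, 2-aligned)
210..216  -- tail padding (6B)
sizeof = 216, alignof = 8
224 − 216 = 8

8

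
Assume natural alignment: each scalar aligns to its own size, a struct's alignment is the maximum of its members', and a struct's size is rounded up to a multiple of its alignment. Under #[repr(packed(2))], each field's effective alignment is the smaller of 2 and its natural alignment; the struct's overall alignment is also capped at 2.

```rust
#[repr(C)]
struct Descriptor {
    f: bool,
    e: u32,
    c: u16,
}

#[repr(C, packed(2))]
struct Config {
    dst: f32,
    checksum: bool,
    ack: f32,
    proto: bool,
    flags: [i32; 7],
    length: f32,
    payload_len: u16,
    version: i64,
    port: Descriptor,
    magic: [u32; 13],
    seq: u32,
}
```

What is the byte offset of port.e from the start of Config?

Descriptor: @0: f [1B, align 1] → 1; +3 pad (align 4); @4: e [4B, align 4] → 8; @8: c [2B, align 2] → 10; +2 tail pad (align 4); size 12, align 4
@0: dst [4B, align 2] → 4
@4: checksum [1B, align 1] → 5
+1 pad (align 2)
@6: ack [4B, align 2] → 10
@10: proto [1B, align 1] → 11
+1 pad (align 2)
@12: flags [28B, align 2] → 40
@40: length [4B, align 2] → 44
@44: payload_len [2B, align 2] → 46
@46: version [8B, align 2] → 54
@54: port [12B, align 2] → 66
within Descriptor: e at 4
54 + 4 = 58

58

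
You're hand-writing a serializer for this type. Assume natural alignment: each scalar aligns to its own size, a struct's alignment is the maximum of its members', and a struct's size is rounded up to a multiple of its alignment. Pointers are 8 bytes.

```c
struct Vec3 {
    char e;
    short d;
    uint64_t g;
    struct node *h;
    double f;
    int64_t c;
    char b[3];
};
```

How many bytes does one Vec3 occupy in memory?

e at 0 (size 1, align 1) → ends 1
pad 1 to align 2 for d
d at 2 (size 2, align 2) → ends 4
pad 4 to align 8 for g
g at 8 (size 8, align 8) → ends 16
h at 16 (size 8, align 8) → ends 24
f at 24 (size 8, align 8) → ends 32
c at 32 (size 8, align 8) → ends 40
b at 40 (size 3, align 1) → ends 43
tail pad 5 to reach multiple of 8
total 48 bytes, alignment 8

48 bytes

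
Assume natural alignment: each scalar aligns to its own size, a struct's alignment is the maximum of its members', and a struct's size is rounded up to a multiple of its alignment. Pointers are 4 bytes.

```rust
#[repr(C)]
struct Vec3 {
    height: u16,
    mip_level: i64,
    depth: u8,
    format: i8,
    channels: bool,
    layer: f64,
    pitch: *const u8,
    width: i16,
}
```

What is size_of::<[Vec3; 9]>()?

@0: height [2B, align 2] → 2
+6 pad (align 8)
@8: mip_level [8B, align 8] → 16
@16: depth [1B, align 1] → 17
@17: format [1B, align 1] → 18
@18: channels [1B, align 1] → 19
+5 pad (align 8)
@24: layer [8B, align 8] → 32
@32: pitch [4B, align 4] → 36
@36: width [2B, align 2] → 38
+2 tail pad (align 8)
size 40, align 8
array of 9: 9 × 40 = 360

360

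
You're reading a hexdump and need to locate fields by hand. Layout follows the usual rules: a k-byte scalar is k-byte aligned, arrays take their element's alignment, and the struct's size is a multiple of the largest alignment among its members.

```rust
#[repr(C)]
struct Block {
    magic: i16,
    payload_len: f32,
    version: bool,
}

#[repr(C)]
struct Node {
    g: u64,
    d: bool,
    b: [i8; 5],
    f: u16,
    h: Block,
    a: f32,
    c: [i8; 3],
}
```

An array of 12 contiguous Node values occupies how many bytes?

Block: magic at 0 (size 2, align 2) → ends 2; pad 2 to align 4 for payload_len; payload_len at 4 (size 4, align 4) → ends 8; version at 8 (size 1, align 1) → ends 9; tail pad 3 to reach multiple of 4; total 12 bytes, alignment 4
g at 0 (size 8, align 8) → ends 8
d at 8 (size 1, align 1) → ends 9
b at 9 (size 5, align 1) → ends 14
f at 14 (size 2, align 2) → ends 16
h at 16 (size 12, align 4) → ends 28
a at 28 (size 4, align 4) → ends 32
c at 32 (size 3, align 1) → ends 35
tail pad 5 to reach multiple of 8
total 40 bytes, alignment 8
array of 12: 12 × 40 = 480

480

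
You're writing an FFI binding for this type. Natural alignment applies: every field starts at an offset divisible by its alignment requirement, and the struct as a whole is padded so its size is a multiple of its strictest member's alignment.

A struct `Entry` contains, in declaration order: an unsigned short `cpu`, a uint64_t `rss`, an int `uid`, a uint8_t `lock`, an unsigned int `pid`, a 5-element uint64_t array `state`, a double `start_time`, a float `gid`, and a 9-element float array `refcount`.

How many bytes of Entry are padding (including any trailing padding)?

13

cpu at 0 (size 2, align 2) → ends 2
pad 6 to align 8 for rss
rss at 8 (size 8, align 8) → ends 16
uid at 16 (size 4, align 4) → ends 20
lock at 20 (size 1, align 1) → ends 21
pad 3 to align 4 for pid
pid at 24 (size 4, align 4) → ends 28
pad 4 to align 8 for state
state at 32 (size 40, align 8) → ends 72
start_time at 72 (size 8, align 8) → ends 80
gid at 80 (size 4, align 4) → ends 84
refcount at 84 (size 36, align 4) → ends 120
total 120 bytes, alignment 8
data bytes 107, size 120 → padding 13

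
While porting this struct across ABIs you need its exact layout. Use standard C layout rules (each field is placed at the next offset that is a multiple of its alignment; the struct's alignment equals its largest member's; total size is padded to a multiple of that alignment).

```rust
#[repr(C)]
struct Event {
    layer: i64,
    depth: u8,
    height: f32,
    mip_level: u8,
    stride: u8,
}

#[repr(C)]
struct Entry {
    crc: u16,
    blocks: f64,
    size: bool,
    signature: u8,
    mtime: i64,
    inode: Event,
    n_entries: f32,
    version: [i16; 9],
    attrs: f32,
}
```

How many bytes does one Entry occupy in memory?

88 bytes

Event: 0..8  layer  (8B, 8-aligned); 8..9  depth  (1B, 1-aligned); 9..12  -- padding (3B); 12..16  height  (4B, 4-aligned); 16..17  mip_level  (1B, 1-aligned); 17..18  stride  (1B, 1-aligned); 18..24  -- tail padding (6B); sizeof = 24, alignof = 8
0..2  crc  (2B, 2-aligned)
2..8  -- padding (6B)
8..16  blocks  (8B, 8-aligned)
16..17  size  (1B, 1-aligned)
17..18  signature  (1B, 1-aligned)
18..24  -- padding (6B)
24..32  mtime  (8B, 8-aligned)
32..56  inode  (24B, 8-aligned)
56..60  n_entries  (4B, 4-aligned)
60..78  version  (18B, 2-aligned)
78..80  -- padding (2B)
80..84  attrs  (4B, 4-aligned)
84..88  -- tail padding (4B)
sizeof = 88, alignof = 8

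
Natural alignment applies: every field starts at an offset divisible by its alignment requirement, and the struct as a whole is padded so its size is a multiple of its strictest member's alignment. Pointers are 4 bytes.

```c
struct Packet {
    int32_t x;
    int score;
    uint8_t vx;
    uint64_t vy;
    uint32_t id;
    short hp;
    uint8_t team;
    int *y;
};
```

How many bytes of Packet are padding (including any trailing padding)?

12

@0: x [4B, align 4] → 4
@4: score [4B, align 4] → 8
@8: vx [1B, align 1] → 9
+7 pad (align 8)
@16: vy [8B, align 8] → 24
@24: id [4B, align 4] → 28
@28: hp [2B, align 2] → 30
@30: team [1B, align 1] → 31
+1 pad (align 4)
@32: y [4B, align 4] → 36
+4 tail pad (align 8)
size 40, align 8
data bytes 28, size 40 → padding 12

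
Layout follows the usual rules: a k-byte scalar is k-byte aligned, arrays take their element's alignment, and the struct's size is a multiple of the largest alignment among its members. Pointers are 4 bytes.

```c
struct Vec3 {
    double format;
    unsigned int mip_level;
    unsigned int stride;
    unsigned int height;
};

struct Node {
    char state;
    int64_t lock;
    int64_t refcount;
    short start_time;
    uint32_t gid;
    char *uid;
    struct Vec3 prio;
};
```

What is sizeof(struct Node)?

64

Vec3: format at 0 (size 8, align 8) → ends 8; mip_level at 8 (size 4, align 4) → ends 12; stride at 12 (size 4, align 4) → ends 16; height at 16 (size 4, align 4) → ends 20; tail pad 4 to reach multiple of 8; total 24 bytes, alignment 8
state at 0 (size 1, align 1) → ends 1
pad 7 to align 8 for lock
lock at 8 (size 8, align 8) → ends 16
refcount at 16 (size 8, align 8) → ends 24
start_time at 24 (size 2, align 2) → ends 26
pad 2 to align 4 for gid
gid at 28 (size 4, align 4) → ends 32
uid at 32 (size 4, align 4) → ends 36
pad 4 to align 8 for prio
prio at 40 (size 24, align 8) → ends 64
total 64 bytes, alignment 8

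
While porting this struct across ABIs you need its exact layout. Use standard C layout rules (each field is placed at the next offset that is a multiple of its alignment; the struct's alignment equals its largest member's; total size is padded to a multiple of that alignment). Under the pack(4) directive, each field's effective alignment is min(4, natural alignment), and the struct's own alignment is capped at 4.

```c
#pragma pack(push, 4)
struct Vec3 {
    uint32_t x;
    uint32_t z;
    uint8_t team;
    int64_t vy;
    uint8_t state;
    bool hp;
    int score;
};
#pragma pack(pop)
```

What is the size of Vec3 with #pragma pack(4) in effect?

28

@0: x [4B, align 4] → 4
@4: z [4B, align 4] → 8
@8: team [1B, align 1] → 9
+3 pad (align 4)
@12: vy [8B, align 4] → 20
@20: state [1B, align 1] → 21
@21: hp [1B, align 1] → 22
+2 pad (align 4)
@24: score [4B, align 4] → 28
size 28, align 4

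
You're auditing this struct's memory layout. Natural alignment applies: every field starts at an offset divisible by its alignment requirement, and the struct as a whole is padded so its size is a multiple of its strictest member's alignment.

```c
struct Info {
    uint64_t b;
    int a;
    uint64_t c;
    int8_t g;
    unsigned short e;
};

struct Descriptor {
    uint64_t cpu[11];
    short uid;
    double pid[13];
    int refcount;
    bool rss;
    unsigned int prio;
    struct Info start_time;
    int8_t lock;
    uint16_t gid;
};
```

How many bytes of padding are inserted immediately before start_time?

Info: b at 0 (size 8, align 8) → ends 8; a at 8 (size 4, align 4) → ends 12; pad 4 to align 8 for c; c at 16 (size 8, align 8) → ends 24; g at 24 (size 1, align 1) → ends 25; pad 1 to align 2 for e; e at 26 (size 2, align 2) → ends 28; tail pad 4 to reach multiple of 8; total 32 bytes, alignment 8
cpu at 0 (size 88, align 8) → ends 88
uid at 88 (size 2, align 2) → ends 90
pad 6 to align 8 for pid
pid at 96 (size 104, align 8) → ends 200
refcount at 200 (size 4, align 4) → ends 204
rss at 204 (size 1, align 1) → ends 205
pad 3 to align 4 for prio
prio at 208 (size 4, align 4) → ends 212
pad 4 to align 8 for start_time
start_time at 216 (size 32, align 8) → ends 248

4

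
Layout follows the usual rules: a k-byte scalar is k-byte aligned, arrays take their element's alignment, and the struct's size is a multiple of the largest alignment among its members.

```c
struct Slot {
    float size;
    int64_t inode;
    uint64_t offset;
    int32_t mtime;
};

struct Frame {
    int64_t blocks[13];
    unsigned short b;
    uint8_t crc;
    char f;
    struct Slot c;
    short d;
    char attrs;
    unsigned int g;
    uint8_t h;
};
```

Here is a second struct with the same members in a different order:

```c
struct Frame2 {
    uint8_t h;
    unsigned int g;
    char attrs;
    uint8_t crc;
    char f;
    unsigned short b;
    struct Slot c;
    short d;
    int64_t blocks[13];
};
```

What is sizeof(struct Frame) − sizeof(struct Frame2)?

Slot: size at 0 (size 4, align 4) → ends 4; pad 4 to align 8 for inode; inode at 8 (size 8, align 8) → ends 16; offset at 16 (size 8, align 8) → ends 24; mtime at 24 (size 4, align 4) → ends 28; tail pad 4 to reach multiple of 8; total 32 bytes, alignment 8
blocks at 0 (size 104, align 8) → ends 104
b at 104 (size 2, align 2) → ends 106
crc at 106 (size 1, align 1) → ends 107
f at 107 (size 1, align 1) → ends 108
pad 4 to align 8 for c
c at 112 (size 32, align 8) → ends 144
d at 144 (size 2, align 2) → ends 146
attrs at 146 (size 1, align 1) → ends 147
pad 1 to align 4 for g
g at 148 (size 4, align 4) → ends 152
h at 152 (size 1, align 1) → ends 153
tail pad 7 to reach multiple of 8
total 160 bytes, alignment 8
— Frame2 —
h at 0 (size 1, align 1) → ends 1
pad 3 to align 4 for g
g at 4 (size 4, align 4) → ends 8
attrs at 8 (size 1, align 1) → ends 9
crc at 9 (size 1, align 1) → ends 10
f at 10 (size 1, align 1) → ends 11
pad 1 to align 2 for b
b at 12 (size 2, align 2) → ends 14
pad 2 to align 8 for c
c at 16 (size 32, align 8) → ends 48
d at 48 (size 2, align 2) → ends 50
pad 6 to align 8 for blocks
blocks at 56 (size 104, align 8) → ends 160
total 160 bytes, alignment 8
160 − 160 = 0

0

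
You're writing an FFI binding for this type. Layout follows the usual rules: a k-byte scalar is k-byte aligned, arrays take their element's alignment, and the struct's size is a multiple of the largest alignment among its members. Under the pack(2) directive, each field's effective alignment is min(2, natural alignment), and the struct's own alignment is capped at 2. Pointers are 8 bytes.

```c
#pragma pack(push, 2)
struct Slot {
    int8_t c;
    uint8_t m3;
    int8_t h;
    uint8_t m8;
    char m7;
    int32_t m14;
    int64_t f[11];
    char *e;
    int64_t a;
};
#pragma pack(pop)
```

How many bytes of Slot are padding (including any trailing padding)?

c at 0 (size 1, align 1) → ends 1
m3 at 1 (size 1, align 1) → ends 2
h at 2 (size 1, align 1) → ends 3
m8 at 3 (size 1, align 1) → ends 4
m7 at 4 (size 1, align 1) → ends 5
pad 1 to align 2 for m14
m14 at 6 (size 4, align 2) → ends 10
f at 10 (size 88, align 2) → ends 98
e at 98 (size 8, align 2) → ends 106
a at 106 (size 8, align 2) → ends 114
total 114 bytes, alignment 2
data bytes 113, size 114 → padding 1

1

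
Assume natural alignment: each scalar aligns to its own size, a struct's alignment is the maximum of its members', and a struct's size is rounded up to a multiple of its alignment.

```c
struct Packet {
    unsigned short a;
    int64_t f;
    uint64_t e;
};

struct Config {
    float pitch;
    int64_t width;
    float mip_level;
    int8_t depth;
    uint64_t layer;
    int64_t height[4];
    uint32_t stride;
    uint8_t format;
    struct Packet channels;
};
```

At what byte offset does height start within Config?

32

Packet: @0: a [2B, align 2] → 2; +6 pad (align 8); @8: f [8B, align 8] → 16; @16: e [8B, align 8] → 24; size 24, align 8
@0: pitch [4B, align 4] → 4
+4 pad (align 8)
@8: width [8B, align 8] → 16
@16: mip_level [4B, align 4] → 20
@20: depth [1B, align 1] → 21
+3 pad (align 8)
@24: layer [8B, align 8] → 32
@32: height [32B, align 8] → 64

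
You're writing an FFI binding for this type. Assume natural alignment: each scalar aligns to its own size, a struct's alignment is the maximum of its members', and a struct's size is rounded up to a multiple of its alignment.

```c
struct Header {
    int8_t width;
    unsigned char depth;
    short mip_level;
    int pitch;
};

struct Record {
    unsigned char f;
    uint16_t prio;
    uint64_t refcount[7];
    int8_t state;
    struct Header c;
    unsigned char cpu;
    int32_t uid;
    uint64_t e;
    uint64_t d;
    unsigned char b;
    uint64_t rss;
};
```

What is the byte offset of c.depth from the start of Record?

69

Header: width at 0 (size 1, align 1) → ends 1; depth at 1 (size 1, align 1) → ends 2; mip_level at 2 (size 2, align 2) → ends 4; pitch at 4 (size 4, align 4) → ends 8; total 8 bytes, alignment 4
f at 0 (size 1, align 1) → ends 1
pad 1 to align 2 for prio
prio at 2 (size 2, align 2) → ends 4
pad 4 to align 8 for refcount
refcount at 8 (size 56, align 8) → ends 64
state at 64 (size 1, align 1) → ends 65
pad 3 to align 4 for c
c at 68 (size 8, align 4) → ends 76
within Header: depth at 1
68 + 1 = 69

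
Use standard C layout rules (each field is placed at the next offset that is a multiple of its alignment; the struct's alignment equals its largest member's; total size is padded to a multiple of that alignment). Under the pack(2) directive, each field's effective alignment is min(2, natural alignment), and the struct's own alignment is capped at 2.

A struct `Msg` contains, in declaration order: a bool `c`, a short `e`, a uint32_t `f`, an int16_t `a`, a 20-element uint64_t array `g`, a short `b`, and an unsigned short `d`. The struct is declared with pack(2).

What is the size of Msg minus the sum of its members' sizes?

1

0..1  c  (1B, 1-aligned)
1..2  -- padding (1B)
2..4  e  (2B, 2-aligned)
4..8  f  (4B, 2-aligned)
8..10  a  (2B, 2-aligned)
10..170  g  (160B, 2-aligned)
170..172  b  (2B, 2-aligned)
172..174  d  (2B, 2-aligned)
sizeof = 174, alignof = 2
data bytes 173, size 174 → padding 1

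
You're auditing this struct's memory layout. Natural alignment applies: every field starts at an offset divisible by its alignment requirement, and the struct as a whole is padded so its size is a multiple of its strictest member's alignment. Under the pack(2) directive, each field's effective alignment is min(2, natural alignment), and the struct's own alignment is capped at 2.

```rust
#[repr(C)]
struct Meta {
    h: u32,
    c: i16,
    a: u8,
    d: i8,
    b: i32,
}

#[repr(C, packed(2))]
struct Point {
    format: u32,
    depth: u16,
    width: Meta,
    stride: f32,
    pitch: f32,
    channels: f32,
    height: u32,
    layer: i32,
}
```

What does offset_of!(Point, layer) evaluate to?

Meta: 0..4  h  (4B, 4-aligned); 4..6  c  (2B, 2-aligned); 6..7  a  (1B, 1-aligned); 7..8  d  (1B, 1-aligned); 8..12  b  (4B, 4-aligned); sizeof = 12, alignof = 4
0..4  format  (4B, 2-aligned)
4..6  depth  (2B, 2-aligned)
6..18  width  (12B, 2-aligned)
18..22  stride  (4B, 2-aligned)
22..26  pitch  (4B, 2-aligned)
26..30  channels  (4B, 2-aligned)
30..34  height  (4B, 2-aligned)
34..38  layer  (4B, 2-aligned)

34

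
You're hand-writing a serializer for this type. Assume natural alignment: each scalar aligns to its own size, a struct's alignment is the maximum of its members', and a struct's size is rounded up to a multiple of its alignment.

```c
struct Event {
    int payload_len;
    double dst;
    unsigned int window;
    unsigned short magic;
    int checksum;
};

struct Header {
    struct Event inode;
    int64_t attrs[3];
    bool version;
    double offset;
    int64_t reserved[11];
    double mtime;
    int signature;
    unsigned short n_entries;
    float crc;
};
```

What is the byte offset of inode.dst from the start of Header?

8

Event: 0..4  payload_len  (4B, 4-aligned); 4..8  -- padding (4B); 8..16  dst  (8B, 8-aligned); 16..20  window  (4B, 4-aligned); 20..22  magic  (2B, 2-aligned); 22..24  -- padding (2B); 24..28  checksum  (4B, 4-aligned); 28..32  -- tail padding (4B); sizeof = 32, alignof = 8
0..32  inode  (32B, 8-aligned)
within Event: dst at 8
0 + 8 = 8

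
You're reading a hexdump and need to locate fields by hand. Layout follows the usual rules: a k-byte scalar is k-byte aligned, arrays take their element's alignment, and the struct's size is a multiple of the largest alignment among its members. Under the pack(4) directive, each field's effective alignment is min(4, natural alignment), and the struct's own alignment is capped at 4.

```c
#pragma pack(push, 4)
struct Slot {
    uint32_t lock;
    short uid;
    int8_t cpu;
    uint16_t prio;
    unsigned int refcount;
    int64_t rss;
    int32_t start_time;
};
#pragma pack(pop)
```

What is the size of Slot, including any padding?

lock at 0 (size 4, align 4) → ends 4
uid at 4 (size 2, align 2) → ends 6
cpu at 6 (size 1, align 1) → ends 7
pad 1 to align 2 for prio
prio at 8 (size 2, align 2) → ends 10
pad 2 to align 4 for refcount
refcount at 12 (size 4, align 4) → ends 16
rss at 16 (size 8, align 4) → ends 24
start_time at 24 (size 4, align 4) → ends 28
total 28 bytes, alignment 4

28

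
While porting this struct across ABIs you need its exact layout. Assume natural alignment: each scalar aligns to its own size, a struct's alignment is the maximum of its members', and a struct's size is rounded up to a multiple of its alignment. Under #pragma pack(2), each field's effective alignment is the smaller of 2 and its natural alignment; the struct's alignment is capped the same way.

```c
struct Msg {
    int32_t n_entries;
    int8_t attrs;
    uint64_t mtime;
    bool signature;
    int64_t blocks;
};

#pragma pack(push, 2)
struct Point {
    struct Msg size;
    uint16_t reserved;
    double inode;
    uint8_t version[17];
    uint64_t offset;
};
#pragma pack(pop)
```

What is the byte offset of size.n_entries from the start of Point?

Msg: @0: n_entries [4B, align 4] → 4; @4: attrs [1B, align 1] → 5; +3 pad (align 8); @8: mtime [8B, align 8] → 16; @16: signature [1B, align 1] → 17; +7 pad (align 8); @24: blocks [8B, align 8] → 32; size 32, align 8
@0: size [32B, align 2] → 32
within Msg: n_entries at 0
0 + 0 = 0

0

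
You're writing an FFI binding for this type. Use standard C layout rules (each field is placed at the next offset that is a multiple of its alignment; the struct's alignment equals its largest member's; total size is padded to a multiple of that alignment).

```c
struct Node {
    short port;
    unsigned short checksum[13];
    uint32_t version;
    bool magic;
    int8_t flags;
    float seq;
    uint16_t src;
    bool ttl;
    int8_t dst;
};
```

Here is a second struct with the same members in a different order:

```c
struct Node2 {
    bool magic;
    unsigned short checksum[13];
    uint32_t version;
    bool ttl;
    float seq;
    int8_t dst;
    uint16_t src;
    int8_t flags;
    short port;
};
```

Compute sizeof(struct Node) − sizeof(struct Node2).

@0: port [2B, align 2] → 2
@2: checksum [26B, align 2] → 28
@28: version [4B, align 4] → 32
@32: magic [1B, align 1] → 33
@33: flags [1B, align 1] → 34
+2 pad (align 4)
@36: seq [4B, align 4] → 40
@40: src [2B, align 2] → 42
@42: ttl [1B, align 1] → 43
@43: dst [1B, align 1] → 44
size 44, align 4
— Node2 —
@0: magic [1B, align 1] → 1
+1 pad (align 2)
@2: checksum [26B, align 2] → 28
@28: version [4B, align 4] → 32
@32: ttl [1B, align 1] → 33
+3 pad (align 4)
@36: seq [4B, align 4] → 40
@40: dst [1B, align 1] → 41
+1 pad (align 2)
@42: src [2B, align 2] → 44
@44: flags [1B, align 1] → 45
+1 pad (align 2)
@46: port [2B, align 2] → 48
size 48, align 4
44 − 48 = -4

-4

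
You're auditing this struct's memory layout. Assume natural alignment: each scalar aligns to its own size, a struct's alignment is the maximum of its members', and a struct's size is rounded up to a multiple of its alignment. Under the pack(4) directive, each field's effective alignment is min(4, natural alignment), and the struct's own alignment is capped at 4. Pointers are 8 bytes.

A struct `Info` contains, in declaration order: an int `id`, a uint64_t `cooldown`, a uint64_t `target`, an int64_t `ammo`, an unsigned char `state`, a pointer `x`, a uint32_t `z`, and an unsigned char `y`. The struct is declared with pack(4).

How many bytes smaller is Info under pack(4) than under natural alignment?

natural layout:
  0..4  id  (4B, 4-aligned)
  4..8  -- padding (4B)
  8..16  cooldown  (8B, 8-aligned)
  16..24  target  (8B, 8-aligned)
  24..32  ammo  (8B, 8-aligned)
  32..33  state  (1B, 1-aligned)
  33..40  -- padding (7B)
  40..48  x  (8B, 8-aligned)
  48..52  z  (4B, 4-aligned)
  52..53  y  (1B, 1-aligned)
  53..56  -- tail padding (3B)
  sizeof = 56, alignof = 8
packed(4) layout:
  0..4  id  (4B, 4-aligned)
  4..12  cooldown  (8B, 4-aligned)
  12..20  target  (8B, 4-aligned)
  20..28  ammo  (8B, 4-aligned)
  28..29  state  (1B, 1-aligned)
  29..32  -- padding (3B)
  32..40  x  (8B, 4-aligned)
  40..44  z  (4B, 4-aligned)
  44..45  y  (1B, 1-aligned)
  45..48  -- tail padding (3B)
  sizeof = 48, alignof = 4
56 − 48 = 8

8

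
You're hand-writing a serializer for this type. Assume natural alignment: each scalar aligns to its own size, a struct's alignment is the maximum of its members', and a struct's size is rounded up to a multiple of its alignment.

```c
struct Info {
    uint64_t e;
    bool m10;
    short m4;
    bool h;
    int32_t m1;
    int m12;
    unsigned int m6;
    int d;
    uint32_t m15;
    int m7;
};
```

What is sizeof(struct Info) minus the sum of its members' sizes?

4

e at 0 (size 8, align 8) → ends 8
m10 at 8 (size 1, align 1) → ends 9
pad 1 to align 2 for m4
m4 at 10 (size 2, align 2) → ends 12
h at 12 (size 1, align 1) → ends 13
pad 3 to align 4 for m1
m1 at 16 (size 4, align 4) → ends 20
m12 at 20 (size 4, align 4) → ends 24
m6 at 24 (size 4, align 4) → ends 28
d at 28 (size 4, align 4) → ends 32
m15 at 32 (size 4, align 4) → ends 36
m7 at 36 (size 4, align 4) → ends 40
total 40 bytes, alignment 8
data bytes 36, size 40 → padding 4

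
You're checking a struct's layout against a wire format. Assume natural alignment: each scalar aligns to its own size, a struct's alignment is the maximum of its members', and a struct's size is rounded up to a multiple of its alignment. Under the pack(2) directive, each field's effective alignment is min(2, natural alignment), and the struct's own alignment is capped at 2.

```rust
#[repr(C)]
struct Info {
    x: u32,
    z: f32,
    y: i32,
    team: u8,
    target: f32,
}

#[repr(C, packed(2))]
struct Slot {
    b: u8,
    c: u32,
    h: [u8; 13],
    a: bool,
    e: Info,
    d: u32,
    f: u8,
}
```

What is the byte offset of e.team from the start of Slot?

32

Info: 0..4  x  (4B, 4-aligned); 4..8  z  (4B, 4-aligned); 8..12  y  (4B, 4-aligned); 12..13  team  (1B, 1-aligned); 13..16  -- padding (3B); 16..20  target  (4B, 4-aligned); sizeof = 20, alignof = 4
0..1  b  (1B, 1-aligned)
1..2  -- padding (1B)
2..6  c  (4B, 2-aligned)
6..19  h  (13B, 1-aligned)
19..20  a  (1B, 1-aligned)
20..40  e  (20B, 2-aligned)
within Info: team at 12
20 + 12 = 32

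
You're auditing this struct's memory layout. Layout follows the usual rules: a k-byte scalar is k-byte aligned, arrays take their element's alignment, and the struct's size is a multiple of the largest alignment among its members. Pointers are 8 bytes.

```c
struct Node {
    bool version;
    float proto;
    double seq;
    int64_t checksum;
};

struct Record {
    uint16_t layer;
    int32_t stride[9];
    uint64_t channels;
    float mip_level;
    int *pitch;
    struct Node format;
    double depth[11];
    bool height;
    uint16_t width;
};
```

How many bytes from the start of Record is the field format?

Node: version at 0 (size 1, align 1) → ends 1; pad 3 to align 4 for proto; proto at 4 (size 4, align 4) → ends 8; seq at 8 (size 8, align 8) → ends 16; checksum at 16 (size 8, align 8) → ends 24; total 24 bytes, alignment 8
layer at 0 (size 2, align 2) → ends 2
pad 2 to align 4 for stride
stride at 4 (size 36, align 4) → ends 40
channels at 40 (size 8, align 8) → ends 48
mip_level at 48 (size 4, align 4) → ends 52
pad 4 to align 8 for pitch
pitch at 56 (size 8, align 8) → ends 64
format at 64 (size 24, align 8) → ends 88

64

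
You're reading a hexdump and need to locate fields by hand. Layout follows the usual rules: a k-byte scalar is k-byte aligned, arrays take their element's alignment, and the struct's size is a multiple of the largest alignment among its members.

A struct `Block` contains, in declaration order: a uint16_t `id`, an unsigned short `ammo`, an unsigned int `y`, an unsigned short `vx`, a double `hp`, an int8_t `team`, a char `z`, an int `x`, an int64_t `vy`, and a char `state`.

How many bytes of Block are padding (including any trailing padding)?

@0: id [2B, align 2] → 2
@2: ammo [2B, align 2] → 4
@4: y [4B, align 4] → 8
@8: vx [2B, align 2] → 10
+6 pad (align 8)
@16: hp [8B, align 8] → 24
@24: team [1B, align 1] → 25
@25: z [1B, align 1] → 26
+2 pad (align 4)
@28: x [4B, align 4] → 32
@32: vy [8B, align 8] → 40
@40: state [1B, align 1] → 41
+7 tail pad (align 8)
size 48, align 8
data bytes 33, size 48 → padding 15

15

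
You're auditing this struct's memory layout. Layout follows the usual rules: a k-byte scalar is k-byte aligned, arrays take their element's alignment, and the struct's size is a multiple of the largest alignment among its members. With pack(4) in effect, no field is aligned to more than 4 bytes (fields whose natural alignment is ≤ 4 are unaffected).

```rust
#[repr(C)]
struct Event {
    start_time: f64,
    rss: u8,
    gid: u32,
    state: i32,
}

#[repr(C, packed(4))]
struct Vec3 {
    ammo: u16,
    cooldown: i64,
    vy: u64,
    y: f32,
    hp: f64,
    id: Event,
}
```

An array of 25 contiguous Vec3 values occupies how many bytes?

Event: 0..8  start_time  (8B, 8-aligned); 8..9  rss  (1B, 1-aligned); 9..12  -- padding (3B); 12..16  gid  (4B, 4-aligned); 16..20  state  (4B, 4-aligned); 20..24  -- tail padding (4B); sizeof = 24, alignof = 8
0..2  ammo  (2B, 2-aligned)
2..4  -- padding (2B)
4..12  cooldown  (8B, 4-aligned)
12..20  vy  (8B, 4-aligned)
20..24  y  (4B, 4-aligned)
24..32  hp  (8B, 4-aligned)
32..56  id  (24B, 4-aligned)
sizeof = 56, alignof = 4
array of 25: 25 × 56 = 1400

1400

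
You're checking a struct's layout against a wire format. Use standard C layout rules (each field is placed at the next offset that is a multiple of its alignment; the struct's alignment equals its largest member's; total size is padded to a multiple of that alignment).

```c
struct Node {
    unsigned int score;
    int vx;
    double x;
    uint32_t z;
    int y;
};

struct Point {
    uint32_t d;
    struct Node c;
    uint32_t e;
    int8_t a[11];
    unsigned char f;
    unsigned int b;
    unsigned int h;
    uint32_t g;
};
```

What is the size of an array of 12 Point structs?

768

Node: 0..4  score  (4B, 4-aligned); 4..8  vx  (4B, 4-aligned); 8..16  x  (8B, 8-aligned); 16..20  z  (4B, 4-aligned); 20..24  y  (4B, 4-aligned); sizeof = 24, alignof = 8
0..4  d  (4B, 4-aligned)
4..8  -- padding (4B)
8..32  c  (24B, 8-aligned)
32..36  e  (4B, 4-aligned)
36..47  a  (11B, 1-aligned)
47..48  f  (1B, 1-aligned)
48..52  b  (4B, 4-aligned)
52..56  h  (4B, 4-aligned)
56..60  g  (4B, 4-aligned)
60..64  -- tail padding (4B)
sizeof = 64, alignof = 8
array of 12: 12 × 64 = 768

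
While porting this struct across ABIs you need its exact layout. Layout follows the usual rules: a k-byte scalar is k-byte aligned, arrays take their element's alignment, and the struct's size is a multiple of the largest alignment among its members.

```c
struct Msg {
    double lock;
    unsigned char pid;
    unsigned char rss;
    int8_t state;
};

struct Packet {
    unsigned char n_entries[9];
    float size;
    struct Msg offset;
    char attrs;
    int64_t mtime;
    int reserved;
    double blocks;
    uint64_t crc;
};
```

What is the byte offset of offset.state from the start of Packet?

Msg: @0: lock [8B, align 8] → 8; @8: pid [1B, align 1] → 9; @9: rss [1B, align 1] → 10; @10: state [1B, align 1] → 11; +5 tail pad (align 8); size 16, align 8
@0: n_entries [9B, align 1] → 9
+3 pad (align 4)
@12: size [4B, align 4] → 16
@16: offset [16B, align 8] → 32
within Msg: state at 10
16 + 10 = 26

26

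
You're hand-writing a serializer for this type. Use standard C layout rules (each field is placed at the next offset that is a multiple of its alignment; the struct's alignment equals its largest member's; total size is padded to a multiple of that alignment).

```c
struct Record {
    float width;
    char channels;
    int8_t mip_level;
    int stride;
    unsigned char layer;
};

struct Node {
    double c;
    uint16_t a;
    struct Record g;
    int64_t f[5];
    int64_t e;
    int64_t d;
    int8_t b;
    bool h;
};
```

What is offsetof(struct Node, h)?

89

Record: @0: width [4B, align 4] → 4; @4: channels [1B, align 1] → 5; @5: mip_level [1B, align 1] → 6; +2 pad (align 4); @8: stride [4B, align 4] → 12; @12: layer [1B, align 1] → 13; +3 tail pad (align 4); size 16, align 4
@0: c [8B, align 8] → 8
@8: a [2B, align 2] → 10
+2 pad (align 4)
@12: g [16B, align 4] → 28
+4 pad (align 8)
@32: f [40B, align 8] → 72
@72: e [8B, align 8] → 80
@80: d [8B, align 8] → 88
@88: b [1B, align 1] → 89
@89: h [1B, align 1] → 90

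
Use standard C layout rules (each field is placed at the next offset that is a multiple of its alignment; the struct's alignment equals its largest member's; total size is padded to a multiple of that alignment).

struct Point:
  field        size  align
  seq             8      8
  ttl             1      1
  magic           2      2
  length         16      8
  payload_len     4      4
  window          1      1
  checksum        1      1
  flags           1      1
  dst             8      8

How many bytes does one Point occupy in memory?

48

@0: seq [8B, align 8] → 8
@8: ttl [1B, align 1] → 9
+1 pad (align 2)
@10: magic [2B, align 2] → 12
+4 pad (align 8)
@16: length [16B, align 8] → 32
@32: payload_len [4B, align 4] → 36
@36: window [1B, align 1] → 37
@37: checksum [1B, align 1] → 38
@38: flags [1B, align 1] → 39
+1 pad (align 8)
@40: dst [8B, align 8] → 48
size 48, align 8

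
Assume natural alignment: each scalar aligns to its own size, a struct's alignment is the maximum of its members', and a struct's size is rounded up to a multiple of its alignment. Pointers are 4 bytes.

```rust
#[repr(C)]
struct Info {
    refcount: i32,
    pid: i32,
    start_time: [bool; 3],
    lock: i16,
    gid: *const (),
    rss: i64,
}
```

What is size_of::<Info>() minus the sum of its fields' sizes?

0..4  refcount  (4B, 4-aligned)
4..8  pid  (4B, 4-aligned)
8..11  start_time  (3B, 1-aligned)
11..12  -- padding (1B)
12..14  lock  (2B, 2-aligned)
14..16  -- padding (2B)
16..20  gid  (4B, 4-aligned)
20..24  -- padding (4B)
24..32  rss  (8B, 8-aligned)
sizeof = 32, alignof = 8
data bytes 25, size 32 → padding 7

7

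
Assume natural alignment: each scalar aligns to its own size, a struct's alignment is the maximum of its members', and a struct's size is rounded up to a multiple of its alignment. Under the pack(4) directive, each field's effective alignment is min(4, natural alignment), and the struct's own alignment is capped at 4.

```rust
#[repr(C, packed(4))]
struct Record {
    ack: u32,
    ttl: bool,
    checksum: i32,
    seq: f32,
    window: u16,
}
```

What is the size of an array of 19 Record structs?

@0: ack [4B, align 4] → 4
@4: ttl [1B, align 1] → 5
+3 pad (align 4)
@8: checksum [4B, align 4] → 12
@12: seq [4B, align 4] → 16
@16: window [2B, align 2] → 18
+2 tail pad (align 4)
size 20, align 4
array of 19: 19 × 20 = 380

380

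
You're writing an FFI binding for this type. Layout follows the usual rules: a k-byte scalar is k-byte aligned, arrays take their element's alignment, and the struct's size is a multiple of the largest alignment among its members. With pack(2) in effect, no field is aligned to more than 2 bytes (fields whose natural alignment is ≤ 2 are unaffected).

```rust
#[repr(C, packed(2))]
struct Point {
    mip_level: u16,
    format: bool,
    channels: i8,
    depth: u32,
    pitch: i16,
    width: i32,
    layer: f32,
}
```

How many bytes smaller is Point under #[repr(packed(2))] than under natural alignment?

natural layout:
  mip_level at 0 (size 2, align 2) → ends 2
  format at 2 (size 1, align 1) → ends 3
  channels at 3 (size 1, align 1) → ends 4
  depth at 4 (size 4, align 4) → ends 8
  pitch at 8 (size 2, align 2) → ends 10
  pad 2 to align 4 for width
  width at 12 (size 4, align 4) → ends 16
  layer at 16 (size 4, align 4) → ends 20
  total 20 bytes, alignment 4
packed(2) layout:
  mip_level at 0 (size 2, align 2) → ends 2
  format at 2 (size 1, align 1) → ends 3
  channels at 3 (size 1, align 1) → ends 4
  depth at 4 (size 4, align 2) → ends 8
  pitch at 8 (size 2, align 2) → ends 10
  width at 10 (size 4, align 2) → ends 14
  layer at 14 (size 4, align 2) → ends 18
  total 18 bytes, alignment 2
20 − 18 = 2

2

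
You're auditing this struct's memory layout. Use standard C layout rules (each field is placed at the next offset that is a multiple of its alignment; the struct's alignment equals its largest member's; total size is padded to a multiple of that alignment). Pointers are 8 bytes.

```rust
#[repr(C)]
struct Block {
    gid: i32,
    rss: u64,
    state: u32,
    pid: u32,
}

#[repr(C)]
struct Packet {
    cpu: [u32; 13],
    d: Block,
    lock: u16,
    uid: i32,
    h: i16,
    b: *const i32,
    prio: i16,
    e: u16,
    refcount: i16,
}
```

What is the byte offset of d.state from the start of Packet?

Block: @0: gid [4B, align 4] → 4; +4 pad (align 8); @8: rss [8B, align 8] → 16; @16: state [4B, align 4] → 20; @20: pid [4B, align 4] → 24; size 24, align 8
@0: cpu [52B, align 4] → 52
+4 pad (align 8)
@56: d [24B, align 8] → 80
within Block: state at 16
56 + 16 = 72

72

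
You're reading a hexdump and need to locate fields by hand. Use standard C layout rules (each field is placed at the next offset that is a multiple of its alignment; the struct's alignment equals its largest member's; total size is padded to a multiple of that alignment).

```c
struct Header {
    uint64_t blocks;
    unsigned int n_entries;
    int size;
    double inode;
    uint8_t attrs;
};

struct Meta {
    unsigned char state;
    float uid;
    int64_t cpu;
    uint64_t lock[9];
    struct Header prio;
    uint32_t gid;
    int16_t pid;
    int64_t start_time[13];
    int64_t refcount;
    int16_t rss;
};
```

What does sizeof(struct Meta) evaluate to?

248

Header: 0..8  blocks  (8B, 8-aligned); 8..12  n_entries  (4B, 4-aligned); 12..16  size  (4B, 4-aligned); 16..24  inode  (8B, 8-aligned); 24..25  attrs  (1B, 1-aligned); 25..32  -- tail padding (7B); sizeof = 32, alignof = 8
0..1  state  (1B, 1-aligned)
1..4  -- padding (3B)
4..8  uid  (4B, 4-aligned)
8..16  cpu  (8B, 8-aligned)
16..88  lock  (72B, 8-aligned)
88..120  prio  (32B, 8-aligned)
120..124  gid  (4B, 4-aligned)
124..126  pid  (2B, 2-aligned)
126..128  -- padding (2B)
128..232  start_time  (104B, 8-aligned)
232..240  refcount  (8B, 8-aligned)
240..242  rss  (2B, 2-aligned)
242..248  -- tail padding (6B)
sizeof = 248, alignof = 8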